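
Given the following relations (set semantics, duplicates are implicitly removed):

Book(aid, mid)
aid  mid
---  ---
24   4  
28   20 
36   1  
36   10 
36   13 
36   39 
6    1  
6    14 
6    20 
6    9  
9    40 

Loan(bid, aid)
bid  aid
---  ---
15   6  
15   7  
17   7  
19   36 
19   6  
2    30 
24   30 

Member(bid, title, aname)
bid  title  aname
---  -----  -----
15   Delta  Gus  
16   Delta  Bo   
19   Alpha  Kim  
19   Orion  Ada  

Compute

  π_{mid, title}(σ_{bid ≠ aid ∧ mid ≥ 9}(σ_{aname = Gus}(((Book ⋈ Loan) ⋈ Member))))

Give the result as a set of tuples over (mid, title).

Book ⋈ Loan (natural join on aid): {(36, 1, 19), (36, 10, 19), (36, 13, 19), (36, 39, 19), (6, 1, 15), (6, 1, 19), (6, 14, 15), (6, 14, 19), (6, 20, 15), (6, 20, 19), (6, 9, 15), (6, 9, 19)}
(Book ⋈ Loan) ⋈ Member (natural join on bid): {(36, 1, 19, Alpha, Kim), (36, 1, 19, Orion, Ada), (36, 10, 19, Alpha, Kim), (36, 10, 19, Orion, Ada), (36, 13, 19, Alpha, Kim), (36, 13, 19, Orion, Ada), (36, 39, 19, Alpha, Kim), (36, 39, 19, Orion, Ada), (6, 1, 15, Delta, Gus), (6, 1, 19, Alpha, Kim), (6, 1, 19, Orion, Ada), (6, 14, 15, Delta, Gus), (6, 14, 19, Alpha, Kim), (6, 14, 19, Orion, Ada), (6, 20, 15, Delta, Gus), (6, 20, 19, Alpha, Kim), (6, 20, 19, Orion, Ada), (6, 9, 15, Delta, Gus), (6, 9, 19, Alpha, Kim), (6, 9, 19, Orion, Ada)}
Selection aname = Gus: {(6, 1, 15, Delta, Gus), (6, 14, 15, Delta, Gus), (6, 20, 15, Delta, Gus), (6, 9, 15, Delta, Gus)}
Selection bid ≠ aid ∧ mid ≥ 9: {(6, 14, 15, Delta, Gus), (6, 20, 15, Delta, Gus), (6, 9, 15, Delta, Gus)}
π[mid, title]: project onto (mid, title) → {(14, Delta), (20, Delta), (9, Delta)}

{(14, Delta), (20, Delta), (9, Delta)}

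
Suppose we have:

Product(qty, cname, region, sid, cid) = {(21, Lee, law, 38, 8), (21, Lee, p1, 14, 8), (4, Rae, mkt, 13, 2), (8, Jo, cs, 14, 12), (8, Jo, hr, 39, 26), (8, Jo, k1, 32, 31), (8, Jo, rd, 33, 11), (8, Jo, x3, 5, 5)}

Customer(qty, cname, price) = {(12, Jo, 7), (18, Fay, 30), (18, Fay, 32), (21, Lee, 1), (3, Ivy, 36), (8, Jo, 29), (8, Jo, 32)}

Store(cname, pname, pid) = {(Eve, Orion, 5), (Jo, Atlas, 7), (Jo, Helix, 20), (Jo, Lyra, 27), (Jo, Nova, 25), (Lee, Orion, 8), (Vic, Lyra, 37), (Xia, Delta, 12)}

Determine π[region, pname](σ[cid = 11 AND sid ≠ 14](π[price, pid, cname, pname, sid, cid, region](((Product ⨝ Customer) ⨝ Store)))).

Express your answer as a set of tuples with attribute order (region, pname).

Joining Product and Customer on qty, cname yields {(21, Lee, law, 38, 8, 1), (21, Lee, p1, 14, 8, 1), (8, Jo, cs, 14, 12, 29), (8, Jo, cs, 14, 12, 32), (8, Jo, hr, 39, 26, 29), (8, Jo, hr, 39, 26, 32), (8, Jo, k1, 32, 31, 29), (8, Jo, k1, 32, 31, 32), (8, Jo, rd, 33, 11, 29), (8, Jo, rd, 33, 11, 32), (8, Jo, x3, 5, 5, 29), (8, Jo, x3, 5, 5, 32)}.
Joining (Product ⨝ Customer) and Store on cname yields {(21, Lee, law, 38, 8, 1, Orion, 8), (21, Lee, p1, 14, 8, 1, Orion, 8), (8, Jo, cs, 14, 12, 29, Atlas, 7), (8, Jo, cs, 14, 12, 29, Helix, 20), (8, Jo, cs, 14, 12, 29, Lyra, 27), (8, Jo, cs, 14, 12, 29, Nova, 25), (8, Jo, cs, 14, 12, 32, Atlas, 7), (8, Jo, cs, 14, 12, 32, Helix, 20), (8, Jo, cs, 14, 12, 32, Lyra, 27), (8, Jo, cs, 14, 12, 32, Nova, 25), (8, Jo, hr, 39, 26, 29, Atlas, 7), (8, Jo, hr, 39, 26, 29, Helix, 20), (8, Jo, hr, 39, 26, 29, Lyra, 27), (8, Jo, hr, 39, 26, 29, Nova, 25), (8, Jo, hr, 39, 26, 32, Atlas, 7), (8, Jo, hr, 39, 26, 32, Helix, 20), (8, Jo, hr, 39, 26, 32, Lyra, 27), (8, Jo, hr, 39, 26, 32, Nova, 25), (8, Jo, k1, 32, 31, 29, Atlas, 7), (8, Jo, k1, 32, 31, 29, Helix, 20), (8, Jo, k1, 32, 31, 29, Lyra, 27), (8, Jo, k1, 32, 31, 29, Nova, 25), (8, Jo, k1, 32, 31, 32, Atlas, 7), (8, Jo, k1, 32, 31, 32, Helix, 20), (8, Jo, k1, 32, 31, 32, Lyra, 27), (8, Jo, k1, 32, 31, 32, Nova, 25), (8, Jo, rd, 33, 11, 29, Atlas, 7), (8, Jo, rd, 33, 11, 29, Helix, 20), (8, Jo, rd, 33, 11, 29, Lyra, 27), (8, Jo, rd, 33, 11, 29, Nova, 25), (8, Jo, rd, 33, 11, 32, Atlas, 7), (8, Jo, rd, 33, 11, 32, Helix, 20), (8, Jo, rd, 33, 11, 32, Lyra, 27), (8, Jo, rd, 33, 11, 32, Nova, 25), (8, Jo, x3, 5, 5, 29, Atlas, 7), (8, Jo, x3, 5, 5, 29, Helix, 20), (8, Jo, x3, 5, 5, 29, Lyra, 27), (8, Jo, x3, 5, 5, 29, Nova, 25), (8, Jo, x3, 5, 5, 32, Atlas, 7), (8, Jo, x3, 5, 5, 32, Helix, 20), (8, Jo, x3, 5, 5, 32, Lyra, 27), (8, Jo, x3, 5, 5, 32, Nova, 25)}.
π_{price, pid, cname, pname, sid, cid, region} gives {(1, 8, Lee, Orion, 14, 8, p1), (1, 8, Lee, Orion, 38, 8, law), (29, 20, Jo, Helix, 14, 12, cs), (29, 20, Jo, Helix, 32, 31, k1), (29, 20, Jo, Helix, 33, 11, rd), (29, 20, Jo, Helix, 39, 26, hr), (29, 20, Jo, Helix, 5, 5, x3), (29, 25, Jo, Nova, 14, 12, cs), (29, 25, Jo, Nova, 32, 31, k1), (29, 25, Jo, Nova, 33, 11, rd), (29, 25, Jo, Nova, 39, 26, hr), (29, 25, Jo, Nova, 5, 5, x3), (29, 27, Jo, Lyra, 14, 12, cs), (29, 27, Jo, Lyra, 32, 31, k1), (29, 27, Jo, Lyra, 33, 11, rd), (29, 27, Jo, Lyra, 39, 26, hr), (29, 27, Jo, Lyra, 5, 5, x3), (29, 7, Jo, Atlas, 14, 12, cs), (29, 7, Jo, Atlas, 32, 31, k1), (29, 7, Jo, Atlas, 33, 11, rd), (29, 7, Jo, Atlas, 39, 26, hr), (29, 7, Jo, Atlas, 5, 5, x3), (32, 20, Jo, Helix, 14, 12, cs), (32, 20, Jo, Helix, 32, 31, k1), (32, 20, Jo, Helix, 33, 11, rd), (32, 20, Jo, Helix, 39, 26, hr), (32, 20, Jo, Helix, 5, 5, x3), (32, 25, Jo, Nova, 14, 12, cs), (32, 25, Jo, Nova, 32, 31, k1), (32, 25, Jo, Nova, 33, 11, rd), (32, 25, Jo, Nova, 39, 26, hr), (32, 25, Jo, Nova, 5, 5, x3), (32, 27, Jo, Lyra, 14, 12, cs), (32, 27, Jo, Lyra, 32, 31, k1), (32, 27, Jo, Lyra, 33, 11, rd), (32, 27, Jo, Lyra, 39, 26, hr), (32, 27, Jo, Lyra, 5, 5, x3), (32, 7, Jo, Atlas, 14, 12, cs), (32, 7, Jo, Atlas, 32, 31, k1), (32, 7, Jo, Atlas, 33, 11, rd), (32, 7, Jo, Atlas, 39, 26, hr), (32, 7, Jo, Atlas, 5, 5, x3)}.
Selection cid = 11 AND sid ≠ 14: {(29, 20, Jo, Helix, 33, 11, rd), (29, 25, Jo, Nova, 33, 11, rd), (29, 27, Jo, Lyra, 33, 11, rd), (29, 7, Jo, Atlas, 33, 11, rd), (32, 20, Jo, Helix, 33, 11, rd), (32, 25, Jo, Nova, 33, 11, rd), (32, 27, Jo, Lyra, 33, 11, rd), (32, 7, Jo, Atlas, 33, 11, rd)}
π_{region, pname} gives {(rd, Atlas), (rd, Helix), (rd, Lyra), (rd, Nova)} (4 duplicate(s) eliminated).

{(rd, Atlas), (rd, Helix), (rd, Lyra), (rd, Nova)}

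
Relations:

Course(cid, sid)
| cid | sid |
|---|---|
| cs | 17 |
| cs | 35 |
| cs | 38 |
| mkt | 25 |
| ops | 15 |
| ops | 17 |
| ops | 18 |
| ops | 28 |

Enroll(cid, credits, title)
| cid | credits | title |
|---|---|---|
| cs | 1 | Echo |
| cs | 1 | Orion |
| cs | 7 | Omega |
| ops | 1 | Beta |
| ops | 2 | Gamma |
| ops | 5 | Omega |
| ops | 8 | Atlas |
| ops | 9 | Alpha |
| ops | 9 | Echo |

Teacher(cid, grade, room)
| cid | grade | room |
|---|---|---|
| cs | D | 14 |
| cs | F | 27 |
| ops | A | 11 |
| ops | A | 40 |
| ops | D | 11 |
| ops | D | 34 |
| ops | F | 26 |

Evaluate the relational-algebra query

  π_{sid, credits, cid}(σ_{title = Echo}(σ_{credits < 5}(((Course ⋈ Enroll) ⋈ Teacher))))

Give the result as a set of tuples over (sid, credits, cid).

{(17, 1, cs), (35, 1, cs), (38, 1, cs)}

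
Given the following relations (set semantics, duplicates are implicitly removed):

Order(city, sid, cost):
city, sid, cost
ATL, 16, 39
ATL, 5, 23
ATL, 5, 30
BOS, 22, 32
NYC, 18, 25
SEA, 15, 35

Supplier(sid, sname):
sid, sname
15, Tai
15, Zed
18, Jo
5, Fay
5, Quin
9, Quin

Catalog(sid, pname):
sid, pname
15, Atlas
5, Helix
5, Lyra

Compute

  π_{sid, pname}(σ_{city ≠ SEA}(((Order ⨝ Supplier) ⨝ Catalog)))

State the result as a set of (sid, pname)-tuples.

{(5, Helix), (5, Lyra)}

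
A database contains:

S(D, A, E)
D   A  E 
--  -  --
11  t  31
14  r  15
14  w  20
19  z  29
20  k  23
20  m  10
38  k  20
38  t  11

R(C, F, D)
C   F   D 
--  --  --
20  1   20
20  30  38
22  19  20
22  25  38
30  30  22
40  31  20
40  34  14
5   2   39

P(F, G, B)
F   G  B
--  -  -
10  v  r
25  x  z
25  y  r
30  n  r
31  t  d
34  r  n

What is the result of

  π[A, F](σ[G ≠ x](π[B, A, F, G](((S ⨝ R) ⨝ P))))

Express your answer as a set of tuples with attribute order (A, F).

Joining S and R on D yields {(14, r, 15, 40, 34), (14, w, 20, 40, 34), (20, k, 23, 20, 1), (20, k, 23, 22, 19), (20, k, 23, 40, 31), (20, m, 10, 20, 1), (20, m, 10, 22, 19), (20, m, 10, 40, 31), (38, k, 20, 20, 30), (38, k, 20, 22, 25), (38, t, 11, 20, 30), (38, t, 11, 22, 25)}.
Joining (S ⨝ R) and P on F yields {(14, r, 15, 40, 34, r, n), (14, w, 20, 40, 34, r, n), (20, k, 23, 40, 31, t, d), (20, m, 10, 40, 31, t, d), (38, k, 20, 20, 30, n, r), (38, k, 20, 22, 25, x, z), (38, k, 20, 22, 25, y, r), (38, t, 11, 20, 30, n, r), (38, t, 11, 22, 25, x, z), (38, t, 11, 22, 25, y, r)}.
π[B, A, F, G]: project onto (B, A, F, G) → {(d, k, 31, t), (d, m, 31, t), (n, r, 34, r), (n, w, 34, r), (r, k, 25, y), (r, k, 30, n), (r, t, 25, y), (r, t, 30, n), (z, k, 25, x), (z, t, 25, x)}
σ[G ≠ x]: keep tuples satisfying G ≠ x → {(d, k, 31, t), (d, m, 31, t), (n, r, 34, r), (n, w, 34, r), (r, k, 25, y), (r, k, 30, n), (r, t, 25, y), (r, t, 30, n)}
π[A, F]: project onto (A, F) → {(k, 25), (k, 30), (k, 31), (m, 31), (r, 34), (t, 25), (t, 30), (w, 34)}

{(k, 25), (k, 30), (k, 31), (m, 31), (r, 34), (t, 25), (t, 30), (w, 34)}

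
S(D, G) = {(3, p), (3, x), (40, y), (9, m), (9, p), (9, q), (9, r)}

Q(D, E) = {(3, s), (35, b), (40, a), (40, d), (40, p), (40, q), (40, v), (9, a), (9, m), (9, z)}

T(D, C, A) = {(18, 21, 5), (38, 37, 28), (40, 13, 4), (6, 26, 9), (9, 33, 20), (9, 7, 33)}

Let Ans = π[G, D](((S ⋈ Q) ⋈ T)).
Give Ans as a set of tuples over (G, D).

Joining S and Q on D yields {(3, p, s), (3, x, s), (40, y, a), (40, y, d), (40, y, p), (40, y, q), (40, y, v), (9, m, a), (9, m, m), (9, m, z), (9, p, a), (9, p, m), (9, p, z), (9, q, a), (9, q, m), (9, q, z), (9, r, a), (9, r, m), (9, r, z)}.
Joining (S ⋈ Q) and T on D yields {(40, y, a, 13, 4), (40, y, d, 13, 4), (40, y, p, 13, 4), (40, y, q, 13, 4), (40, y, v, 13, 4), (9, m, a, 33, 20), (9, m, a, 7, 33), (9, m, m, 33, 20), (9, m, m, 7, 33), (9, m, z, 33, 20), (9, m, z, 7, 33), (9, p, a, 33, 20), (9, p, a, 7, 33), (9, p, m, 33, 20), (9, p, m, 7, 33), (9, p, z, 33, 20), (9, p, z, 7, 33), (9, q, a, 33, 20), (9, q, a, 7, 33), (9, q, m, 33, 20), (9, q, m, 7, 33), (9, q, z, 33, 20), (9, q, z, 7, 33), (9, r, a, 33, 20), (9, r, a, 7, 33), (9, r, m, 33, 20), (9, r, m, 7, 33), (9, r, z, 33, 20), (9, r, z, 7, 33)}.
π_{G, D} gives {(m, 9), (p, 9), (q, 9), (r, 9), (y, 40)} (24 duplicate(s) eliminated).

{(m, 9), (p, 9), (q, 9), (r, 9), (y, 40)}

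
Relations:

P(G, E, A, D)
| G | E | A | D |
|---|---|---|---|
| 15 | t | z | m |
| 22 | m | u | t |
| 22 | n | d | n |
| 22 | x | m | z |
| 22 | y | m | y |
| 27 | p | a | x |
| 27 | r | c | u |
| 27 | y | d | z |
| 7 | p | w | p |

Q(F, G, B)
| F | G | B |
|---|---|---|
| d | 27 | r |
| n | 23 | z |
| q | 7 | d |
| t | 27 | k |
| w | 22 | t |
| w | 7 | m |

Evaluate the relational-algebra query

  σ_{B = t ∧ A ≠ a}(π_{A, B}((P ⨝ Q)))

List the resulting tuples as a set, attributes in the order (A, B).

Joining P and Q on G yields {(22, m, u, t, w, t), (22, n, d, n, w, t), (22, x, m, z, w, t), (22, y, m, y, w, t), (27, p, a, x, d, r), (27, p, a, x, t, k), (27, r, c, u, d, r), (27, r, c, u, t, k), (27, y, d, z, d, r), (27, y, d, z, t, k), (7, p, w, p, q, d), (7, p, w, p, w, m)}.
Projecting to A, B (1 duplicate(s) eliminated): {(a, k), (a, r), (c, k), (c, r), (d, k), (d, r), (d, t), (m, t), (u, t), (w, d), (w, m)}
Filtering on B = t ∧ A ≠ a leaves {(d, t), (m, t), (u, t)}.

{(d, t), (m, t), (u, t)}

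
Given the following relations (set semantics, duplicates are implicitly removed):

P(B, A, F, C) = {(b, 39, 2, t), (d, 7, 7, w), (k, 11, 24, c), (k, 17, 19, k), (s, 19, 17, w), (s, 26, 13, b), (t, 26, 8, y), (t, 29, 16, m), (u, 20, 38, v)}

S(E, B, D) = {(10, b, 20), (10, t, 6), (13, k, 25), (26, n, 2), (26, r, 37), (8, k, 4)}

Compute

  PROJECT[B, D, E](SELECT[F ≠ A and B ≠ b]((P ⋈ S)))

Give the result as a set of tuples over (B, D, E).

Natural join on B: {(b, 39, 2, t, 10, 20), (k, 11, 24, c, 13, 25), (k, 11, 24, c, 8, 4), (k, 17, 19, k, 13, 25), (k, 17, 19, k, 8, 4), (t, 26, 8, y, 10, 6), (t, 29, 16, m, 10, 6)}
Apply σ_{F ≠ A and B ≠ b}; surviving tuples: {(k, 11, 24, c, 13, 25), (k, 11, 24, c, 8, 4), (k, 17, 19, k, 13, 25), (k, 17, 19, k, 8, 4), (t, 26, 8, y, 10, 6), (t, 29, 16, m, 10, 6)}
Keep only column(s) B, D, E (3 duplicate(s) eliminated): {(k, 25, 13), (k, 4, 8), (t, 6, 10)}

{(k, 25, 13), (k, 4, 8), (t, 6, 10)}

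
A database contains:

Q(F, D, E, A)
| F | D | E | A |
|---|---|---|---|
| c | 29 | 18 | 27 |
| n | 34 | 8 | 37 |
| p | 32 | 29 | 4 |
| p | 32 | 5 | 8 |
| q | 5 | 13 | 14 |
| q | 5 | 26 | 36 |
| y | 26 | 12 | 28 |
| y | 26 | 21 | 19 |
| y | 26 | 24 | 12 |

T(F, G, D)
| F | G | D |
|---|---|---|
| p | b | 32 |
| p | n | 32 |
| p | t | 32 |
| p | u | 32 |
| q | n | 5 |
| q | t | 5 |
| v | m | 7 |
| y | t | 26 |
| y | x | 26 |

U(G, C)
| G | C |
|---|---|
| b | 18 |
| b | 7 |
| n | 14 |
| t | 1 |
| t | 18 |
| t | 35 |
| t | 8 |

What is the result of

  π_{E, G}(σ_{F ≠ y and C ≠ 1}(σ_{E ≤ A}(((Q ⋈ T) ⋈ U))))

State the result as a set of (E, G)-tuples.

{(13, n), (13, t), (26, n), (26, t), (5, b), (5, n), (5, t)}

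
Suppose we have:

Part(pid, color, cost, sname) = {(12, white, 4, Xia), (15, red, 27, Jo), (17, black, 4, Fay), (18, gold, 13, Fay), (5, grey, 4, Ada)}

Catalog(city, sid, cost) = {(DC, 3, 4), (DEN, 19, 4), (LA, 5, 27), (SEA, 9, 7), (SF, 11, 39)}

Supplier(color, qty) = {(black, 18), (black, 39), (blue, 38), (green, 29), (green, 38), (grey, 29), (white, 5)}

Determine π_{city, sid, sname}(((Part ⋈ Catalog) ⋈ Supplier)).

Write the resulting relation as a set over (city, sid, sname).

Natural join on cost: {(12, white, 4, Xia, DC, 3), (12, white, 4, Xia, DEN, 19), (15, red, 27, Jo, LA, 5), (17, black, 4, Fay, DC, 3), (17, black, 4, Fay, DEN, 19), (5, grey, 4, Ada, DC, 3), (5, grey, 4, Ada, DEN, 19)}
Natural join on color: {(12, white, 4, Xia, DC, 3, 5), (12, white, 4, Xia, DEN, 19, 5), (17, black, 4, Fay, DC, 3, 18), (17, black, 4, Fay, DC, 3, 39), (17, black, 4, Fay, DEN, 19, 18), (17, black, 4, Fay, DEN, 19, 39), (5, grey, 4, Ada, DC, 3, 29), (5, grey, 4, Ada, DEN, 19, 29)}
π_{city, sid, sname} gives {(DC, 3, Ada), (DC, 3, Fay), (DC, 3, Xia), (DEN, 19, Ada), (DEN, 19, Fay), (DEN, 19, Xia)} (2 duplicate(s) eliminated).

{(DC, 3, Ada), (DC, 3, Fay), (DC, 3, Xia), (DEN, 19, Ada), (DEN, 19, Fay), (DEN, 19, Xia)}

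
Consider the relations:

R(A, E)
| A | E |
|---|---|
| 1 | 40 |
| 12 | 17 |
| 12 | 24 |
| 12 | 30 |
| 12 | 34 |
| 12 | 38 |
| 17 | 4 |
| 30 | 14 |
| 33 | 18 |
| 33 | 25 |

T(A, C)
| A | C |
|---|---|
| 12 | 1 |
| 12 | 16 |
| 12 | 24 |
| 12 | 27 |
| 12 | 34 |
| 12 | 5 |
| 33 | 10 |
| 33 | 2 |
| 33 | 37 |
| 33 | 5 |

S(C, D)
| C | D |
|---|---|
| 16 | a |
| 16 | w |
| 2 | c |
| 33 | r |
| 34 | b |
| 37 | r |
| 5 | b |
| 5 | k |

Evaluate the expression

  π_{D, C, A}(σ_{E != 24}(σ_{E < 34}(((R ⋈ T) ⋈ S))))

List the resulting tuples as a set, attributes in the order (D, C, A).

{(a, 16, 12), (b, 34, 12), (b, 5, 12), (b, 5, 33), (c, 2, 33), (k, 5, 12), (k, 5, 33), (r, 37, 33), (w, 16, 12)}

Joining R and T on A yields {(12, 17, 1), (12, 17, 16), (12, 17, 24), (12, 17, 27), (12, 17, 34), (12, 17, 5), (12, 24, 1), (12, 24, 16), (12, 24, 24), (12, 24, 27), (12, 24, 34), (12, 24, 5), (12, 30, 1), (12, 30, 16), (12, 30, 24), (12, 30, 27), (12, 30, 34), (12, 30, 5), (12, 34, 1), (12, 34, 16), (12, 34, 24), (12, 34, 27), (12, 34, 34), (12, 34, 5), (12, 38, 1), (12, 38, 16), (12, 38, 24), (12, 38, 27), (12, 38, 34), (12, 38, 5), (33, 18, 10), (33, 18, 2), (33, 18, 37), (33, 18, 5), (33, 25, 10), (33, 25, 2), (33, 25, 37), (33, 25, 5)}.
Joining (R ⋈ T) and S on C yields {(12, 17, 16, a), (12, 17, 16, w), (12, 17, 34, b), (12, 17, 5, b), (12, 17, 5, k), (12, 24, 16, a), (12, 24, 16, w), (12, 24, 34, b), (12, 24, 5, b), (12, 24, 5, k), (12, 30, 16, a), (12, 30, 16, w), (12, 30, 34, b), (12, 30, 5, b), (12, 30, 5, k), (12, 34, 16, a), (12, 34, 16, w), (12, 34, 34, b), (12, 34, 5, b), (12, 34, 5, k), (12, 38, 16, a), (12, 38, 16, w), (12, 38, 34, b), (12, 38, 5, b), (12, 38, 5, k), (33, 18, 2, c), (33, 18, 37, r), (33, 18, 5, b), (33, 18, 5, k), (33, 25, 2, c), (33, 25, 37, r), (33, 25, 5, b), (33, 25, 5, k)}.
Selection E < 34: {(12, 17, 16, a), (12, 17, 16, w), (12, 17, 34, b), (12, 17, 5, b), (12, 17, 5, k), (12, 24, 16, a), (12, 24, 16, w), (12, 24, 34, b), (12, 24, 5, b), (12, 24, 5, k), (12, 30, 16, a), (12, 30, 16, w), (12, 30, 34, b), (12, 30, 5, b), (12, 30, 5, k), (33, 18, 2, c), (33, 18, 37, r), (33, 18, 5, b), (33, 18, 5, k), (33, 25, 2, c), (33, 25, 37, r), (33, 25, 5, b), (33, 25, 5, k)}
Selection E != 24: {(12, 17, 16, a), (12, 17, 16, w), (12, 17, 34, b), (12, 17, 5, b), (12, 17, 5, k), (12, 30, 16, a), (12, 30, 16, w), (12, 30, 34, b), (12, 30, 5, b), (12, 30, 5, k), (33, 18, 2, c), (33, 18, 37, r), (33, 18, 5, b), (33, 18, 5, k), (33, 25, 2, c), (33, 25, 37, r), (33, 25, 5, b), (33, 25, 5, k)}
Projecting to D, C, A (9 duplicate(s) eliminated): {(a, 16, 12), (b, 34, 12), (b, 5, 12), (b, 5, 33), (c, 2, 33), (k, 5, 12), (k, 5, 33), (r, 37, 33), (w, 16, 12)}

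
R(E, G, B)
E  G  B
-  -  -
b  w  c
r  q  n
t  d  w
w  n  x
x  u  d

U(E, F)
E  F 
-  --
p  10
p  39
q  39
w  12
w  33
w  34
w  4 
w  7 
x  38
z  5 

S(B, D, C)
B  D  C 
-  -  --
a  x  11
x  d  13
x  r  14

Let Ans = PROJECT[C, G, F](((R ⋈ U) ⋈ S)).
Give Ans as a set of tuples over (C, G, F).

R ⋈ U (natural join on E): {(w, n, x, 12), (w, n, x, 33), (w, n, x, 34), (w, n, x, 4), (w, n, x, 7), (x, u, d, 38)}
(R ⋈ U) ⋈ S (natural join on B): {(w, n, x, 12, d, 13), (w, n, x, 12, r, 14), (w, n, x, 33, d, 13), (w, n, x, 33, r, 14), (w, n, x, 34, d, 13), (w, n, x, 34, r, 14), (w, n, x, 4, d, 13), (w, n, x, 4, r, 14), (w, n, x, 7, d, 13), (w, n, x, 7, r, 14)}
π_{C, G, F} gives {(13, n, 12), (13, n, 33), (13, n, 34), (13, n, 4), (13, n, 7), (14, n, 12), (14, n, 33), (14, n, 34), (14, n, 4), (14, n, 7)}.

{(13, n, 12), (13, n, 33), (13, n, 34), (13, n, 4), (13, n, 7), (14, n, 12), (14, n, 33), (14, n, 34), (14, n, 4), (14, n, 7)}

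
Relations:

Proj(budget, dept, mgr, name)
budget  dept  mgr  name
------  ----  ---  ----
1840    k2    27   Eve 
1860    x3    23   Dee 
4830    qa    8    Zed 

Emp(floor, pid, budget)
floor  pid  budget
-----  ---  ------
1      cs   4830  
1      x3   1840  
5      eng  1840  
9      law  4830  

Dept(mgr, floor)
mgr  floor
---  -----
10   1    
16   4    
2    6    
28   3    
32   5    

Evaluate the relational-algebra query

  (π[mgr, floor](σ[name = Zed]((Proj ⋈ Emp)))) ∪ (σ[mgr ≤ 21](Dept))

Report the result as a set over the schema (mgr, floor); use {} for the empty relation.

Joining Proj and Emp on budget yields {(1840, k2, 27, Eve, 1, x3), (1840, k2, 27, Eve, 5, eng), (4830, qa, 8, Zed, 1, cs), (4830, qa, 8, Zed, 9, law)}.
Apply σ_{name = Zed}; surviving tuples: {(4830, qa, 8, Zed, 1, cs), (4830, qa, 8, Zed, 9, law)}
Keep only column(s) mgr, floor: {(8, 1), (8, 9)}
Apply σ_{mgr ≤ 21}; surviving tuples: {(10, 1), (16, 4), (2, 6)}
Union: {(8, 1), (8, 9)} with {(10, 1), (16, 4), (2, 6)} → {(10, 1), (16, 4), (2, 6), (8, 1), (8, 9)}

{(10, 1), (16, 4), (2, 6), (8, 1), (8, 9)}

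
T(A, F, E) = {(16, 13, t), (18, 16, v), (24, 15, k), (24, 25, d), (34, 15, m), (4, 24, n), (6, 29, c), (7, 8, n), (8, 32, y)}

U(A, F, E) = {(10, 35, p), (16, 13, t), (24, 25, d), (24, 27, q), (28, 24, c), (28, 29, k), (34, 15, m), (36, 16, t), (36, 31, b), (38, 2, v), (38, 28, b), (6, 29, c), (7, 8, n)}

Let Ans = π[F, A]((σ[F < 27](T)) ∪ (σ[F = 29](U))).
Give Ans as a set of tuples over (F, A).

{(13, 16), (15, 24), (15, 34), (16, 18), (24, 4), (25, 24), (29, 28), (29, 6), (8, 7)}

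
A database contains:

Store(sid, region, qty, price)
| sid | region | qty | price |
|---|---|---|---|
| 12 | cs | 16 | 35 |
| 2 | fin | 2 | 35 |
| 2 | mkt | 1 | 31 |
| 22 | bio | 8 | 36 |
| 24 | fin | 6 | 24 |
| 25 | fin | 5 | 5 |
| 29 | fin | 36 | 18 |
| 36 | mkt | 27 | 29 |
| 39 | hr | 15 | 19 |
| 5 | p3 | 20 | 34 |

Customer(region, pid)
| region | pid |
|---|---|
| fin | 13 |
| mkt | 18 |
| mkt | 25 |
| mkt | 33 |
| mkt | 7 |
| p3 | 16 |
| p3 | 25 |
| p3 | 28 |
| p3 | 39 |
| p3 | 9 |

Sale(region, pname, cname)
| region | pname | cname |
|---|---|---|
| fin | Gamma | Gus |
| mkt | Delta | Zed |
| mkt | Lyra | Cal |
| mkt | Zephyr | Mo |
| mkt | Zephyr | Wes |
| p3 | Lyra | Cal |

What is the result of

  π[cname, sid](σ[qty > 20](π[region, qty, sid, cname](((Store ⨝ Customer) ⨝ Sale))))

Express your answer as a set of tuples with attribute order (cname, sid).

{(Cal, 36), (Gus, 29), (Mo, 36), (Wes, 36), (Zed, 36)}

Store ⋈ Customer (natural join on region): {(2, fin, 2, 35, 13), (2, mkt, 1, 31, 18), (2, mkt, 1, 31, 25), (2, mkt, 1, 31, 33), (2, mkt, 1, 31, 7), (24, fin, 6, 24, 13), (25, fin, 5, 5, 13), (29, fin, 36, 18, 13), (36, mkt, 27, 29, 18), (36, mkt, 27, 29, 25), (36, mkt, 27, 29, 33), (36, mkt, 27, 29, 7), (5, p3, 20, 34, 16), (5, p3, 20, 34, 25), (5, p3, 20, 34, 28), (5, p3, 20, 34, 39), (5, p3, 20, 34, 9)}
(Store ⨝ Customer) ⋈ Sale (natural join on region): {(2, fin, 2, 35, 13, Gamma, Gus), (2, mkt, 1, 31, 18, Delta, Zed), (2, mkt, 1, 31, 18, Lyra, Cal), (2, mkt, 1, 31, 18, Zephyr, Mo), (2, mkt, 1, 31, 18, Zephyr, Wes), (2, mkt, 1, 31, 25, Delta, Zed), (2, mkt, 1, 31, 25, Lyra, Cal), (2, mkt, 1, 31, 25, Zephyr, Mo), (2, mkt, 1, 31, 25, Zephyr, Wes), (2, mkt, 1, 31, 33, Delta, Zed), (2, mkt, 1, 31, 33, Lyra, Cal), (2, mkt, 1, 31, 33, Zephyr, Mo), (2, mkt, 1, 31, 33, Zephyr, Wes), (2, mkt, 1, 31, 7, Delta, Zed), (2, mkt, 1, 31, 7, Lyra, Cal), (2, mkt, 1, 31, 7, Zephyr, Mo), (2, mkt, 1, 31, 7, Zephyr, Wes), (24, fin, 6, 24, 13, Gamma, Gus), (25, fin, 5, 5, 13, Gamma, Gus), (29, fin, 36, 18, 13, Gamma, Gus), (36, mkt, 27, 29, 18, Delta, Zed), (36, mkt, 27, 29, 18, Lyra, Cal), (36, mkt, 27, 29, 18, Zephyr, Mo), (36, mkt, 27, 29, 18, Zephyr, Wes), (36, mkt, 27, 29, 25, Delta, Zed), (36, mkt, 27, 29, 25, Lyra, Cal), (36, mkt, 27, 29, 25, Zephyr, Mo), (36, mkt, 27, 29, 25, Zephyr, Wes), (36, mkt, 27, 29, 33, Delta, Zed), (36, mkt, 27, 29, 33, Lyra, Cal), (36, mkt, 27, 29, 33, Zephyr, Mo), (36, mkt, 27, 29, 33, Zephyr, Wes), (36, mkt, 27, 29, 7, Delta, Zed), (36, mkt, 27, 29, 7, Lyra, Cal), (36, mkt, 27, 29, 7, Zephyr, Mo), (36, mkt, 27, 29, 7, Zephyr, Wes), (5, p3, 20, 34, 16, Lyra, Cal), (5, p3, 20, 34, 25, Lyra, Cal), (5, p3, 20, 34, 28, Lyra, Cal), (5, p3, 20, 34, 39, Lyra, Cal), (5, p3, 20, 34, 9, Lyra, Cal)}
Keep only column(s) region, qty, sid, cname (28 duplicate(s) eliminated): {(fin, 2, 2, Gus), (fin, 36, 29, Gus), (fin, 5, 25, Gus), (fin, 6, 24, Gus), (mkt, 1, 2, Cal), (mkt, 1, 2, Mo), (mkt, 1, 2, Wes), (mkt, 1, 2, Zed), (mkt, 27, 36, Cal), (mkt, 27, 36, Mo), (mkt, 27, 36, Wes), (mkt, 27, 36, Zed), (p3, 20, 5, Cal)}
Selection qty > 20: {(fin, 36, 29, Gus), (mkt, 27, 36, Cal), (mkt, 27, 36, Mo), (mkt, 27, 36, Wes), (mkt, 27, 36, Zed)}
Keep only column(s) cname, sid: {(Cal, 36), (Gus, 29), (Mo, 36), (Wes, 36), (Zed, 36)}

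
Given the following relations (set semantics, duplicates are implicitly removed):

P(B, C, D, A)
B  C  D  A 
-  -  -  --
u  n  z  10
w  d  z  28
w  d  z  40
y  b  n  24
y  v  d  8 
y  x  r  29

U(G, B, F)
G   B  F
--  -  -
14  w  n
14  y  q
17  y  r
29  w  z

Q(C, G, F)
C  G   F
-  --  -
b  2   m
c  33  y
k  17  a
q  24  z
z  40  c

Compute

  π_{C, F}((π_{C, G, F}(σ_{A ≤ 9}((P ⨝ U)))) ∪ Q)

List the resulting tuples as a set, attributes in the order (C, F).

Natural join on B: {(w, d, z, 28, 14, n), (w, d, z, 28, 29, z), (w, d, z, 40, 14, n), (w, d, z, 40, 29, z), (y, b, n, 24, 14, q), (y, b, n, 24, 17, r), (y, v, d, 8, 14, q), (y, v, d, 8, 17, r), (y, x, r, 29, 14, q), (y, x, r, 29, 17, r)}
Filtering on A ≤ 9 leaves {(y, v, d, 8, 14, q), (y, v, d, 8, 17, r)}.
Projecting to C, G, F: {(v, 14, q), (v, 17, r)}
Taking the union: {(b, 2, m), (c, 33, y), (k, 17, a), (q, 24, z), (v, 14, q), (v, 17, r), (z, 40, c)}
Projecting to C, F: {(b, m), (c, y), (k, a), (q, z), (v, q), (v, r), (z, c)}

{(b, m), (c, y), (k, a), (q, z), (v, q), (v, r), (z, c)}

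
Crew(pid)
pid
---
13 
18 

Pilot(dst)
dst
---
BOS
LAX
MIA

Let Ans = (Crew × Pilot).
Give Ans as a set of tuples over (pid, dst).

{(13, BOS), (13, LAX), (13, MIA), (18, BOS), (18, LAX), (18, MIA)}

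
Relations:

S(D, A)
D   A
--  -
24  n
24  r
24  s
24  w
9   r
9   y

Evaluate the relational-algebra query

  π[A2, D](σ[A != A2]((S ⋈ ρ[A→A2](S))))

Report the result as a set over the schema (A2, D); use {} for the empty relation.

{(n, 24), (r, 24), (r, 9), (s, 24), (w, 24), (y, 9)}

ρ[A→A2]: schema becomes (D, A2); tuples unchanged.
Joining S and ρ[A→A2](S) on D yields {(24, n, n), (24, n, r), (24, n, s), (24, n, w), (24, r, n), (24, r, r), (24, r, s), (24, r, w), (24, s, n), (24, s, r), (24, s, s), (24, s, w), (24, w, n), (24, w, r), (24, w, s), (24, w, w), (9, r, r), (9, r, y), (9, y, r), (9, y, y)}.
Selection A != A2: {(24, n, r), (24, n, s), (24, n, w), (24, r, n), (24, r, s), (24, r, w), (24, s, n), (24, s, r), (24, s, w), (24, w, n), (24, w, r), (24, w, s), (9, r, y), (9, y, r)}
π_{A2, D} gives {(n, 24), (r, 24), (r, 9), (s, 24), (w, 24), (y, 9)} (8 duplicate(s) eliminated).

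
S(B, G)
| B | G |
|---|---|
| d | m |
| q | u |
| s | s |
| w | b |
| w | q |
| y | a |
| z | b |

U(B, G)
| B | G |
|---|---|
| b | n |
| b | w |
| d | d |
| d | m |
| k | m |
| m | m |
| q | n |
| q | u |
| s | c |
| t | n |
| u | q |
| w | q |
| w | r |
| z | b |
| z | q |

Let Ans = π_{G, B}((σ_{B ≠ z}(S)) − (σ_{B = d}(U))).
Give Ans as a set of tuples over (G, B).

σ[B ≠ z]: keep tuples satisfying B ≠ z → {(d, m), (q, u), (s, s), (w, b), (w, q), (y, a)}
σ[B = d]: keep tuples satisfying B = d → {(d, d), (d, m)}
Taking the difference: {(q, u), (s, s), (w, b), (w, q), (y, a)}
Projecting to G, B: {(a, y), (b, w), (q, w), (s, s), (u, q)}

{(a, y), (b, w), (q, w), (s, s), (u, q)}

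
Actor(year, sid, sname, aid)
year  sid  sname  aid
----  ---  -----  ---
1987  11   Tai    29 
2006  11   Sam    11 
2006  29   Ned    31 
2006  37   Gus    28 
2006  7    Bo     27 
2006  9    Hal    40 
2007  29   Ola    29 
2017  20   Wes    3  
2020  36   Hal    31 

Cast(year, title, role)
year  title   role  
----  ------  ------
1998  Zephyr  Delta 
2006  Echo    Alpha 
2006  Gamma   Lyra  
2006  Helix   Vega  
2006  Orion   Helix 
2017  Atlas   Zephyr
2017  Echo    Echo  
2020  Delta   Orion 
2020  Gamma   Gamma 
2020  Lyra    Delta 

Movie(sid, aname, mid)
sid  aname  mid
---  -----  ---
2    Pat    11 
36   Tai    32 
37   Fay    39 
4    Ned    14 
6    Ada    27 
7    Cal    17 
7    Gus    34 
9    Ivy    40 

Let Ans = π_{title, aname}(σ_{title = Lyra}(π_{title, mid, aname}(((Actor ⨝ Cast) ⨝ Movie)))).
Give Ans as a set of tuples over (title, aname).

Joining Actor and Cast on year yields {(2006, 11, Sam, 11, Echo, Alpha), (2006, 11, Sam, 11, Gamma, Lyra), (2006, 11, Sam, 11, Helix, Vega), (2006, 11, Sam, 11, Orion, Helix), (2006, 29, Ned, 31, Echo, Alpha), (2006, 29, Ned, 31, Gamma, Lyra), (2006, 29, Ned, 31, Helix, Vega), (2006, 29, Ned, 31, Orion, Helix), (2006, 37, Gus, 28, Echo, Alpha), (2006, 37, Gus, 28, Gamma, Lyra), (2006, 37, Gus, 28, Helix, Vega), (2006, 37, Gus, 28, Orion, Helix), (2006, 7, Bo, 27, Echo, Alpha), (2006, 7, Bo, 27, Gamma, Lyra), (2006, 7, Bo, 27, Helix, Vega), (2006, 7, Bo, 27, Orion, Helix), (2006, 9, Hal, 40, Echo, Alpha), (2006, 9, Hal, 40, Gamma, Lyra), (2006, 9, Hal, 40, Helix, Vega), (2006, 9, Hal, 40, Orion, Helix), (2017, 20, Wes, 3, Atlas, Zephyr), (2017, 20, Wes, 3, Echo, Echo), (2020, 36, Hal, 31, Delta, Orion), (2020, 36, Hal, 31, Gamma, Gamma), (2020, 36, Hal, 31, Lyra, Delta)}.
Joining (Actor ⨝ Cast) and Movie on sid yields {(2006, 37, Gus, 28, Echo, Alpha, Fay, 39), (2006, 37, Gus, 28, Gamma, Lyra, Fay, 39), (2006, 37, Gus, 28, Helix, Vega, Fay, 39), (2006, 37, Gus, 28, Orion, Helix, Fay, 39), (2006, 7, Bo, 27, Echo, Alpha, Cal, 17), (2006, 7, Bo, 27, Echo, Alpha, Gus, 34), (2006, 7, Bo, 27, Gamma, Lyra, Cal, 17), (2006, 7, Bo, 27, Gamma, Lyra, Gus, 34), (2006, 7, Bo, 27, Helix, Vega, Cal, 17), (2006, 7, Bo, 27, Helix, Vega, Gus, 34), (2006, 7, Bo, 27, Orion, Helix, Cal, 17), (2006, 7, Bo, 27, Orion, Helix, Gus, 34), (2006, 9, Hal, 40, Echo, Alpha, Ivy, 40), (2006, 9, Hal, 40, Gamma, Lyra, Ivy, 40), (2006, 9, Hal, 40, Helix, Vega, Ivy, 40), (2006, 9, Hal, 40, Orion, Helix, Ivy, 40), (2020, 36, Hal, 31, Delta, Orion, Tai, 32), (2020, 36, Hal, 31, Gamma, Gamma, Tai, 32), (2020, 36, Hal, 31, Lyra, Delta, Tai, 32)}.
Keep only column(s) title, mid, aname: {(Delta, 32, Tai), (Echo, 17, Cal), (Echo, 34, Gus), (Echo, 39, Fay), (Echo, 40, Ivy), (Gamma, 17, Cal), (Gamma, 32, Tai), (Gamma, 34, Gus), (Gamma, 39, Fay), (Gamma, 40, Ivy), (Helix, 17, Cal), (Helix, 34, Gus), (Helix, 39, Fay), (Helix, 40, Ivy), (Lyra, 32, Tai), (Orion, 17, Cal), (Orion, 34, Gus), (Orion, 39, Fay), (Orion, 40, Ivy)}
σ[title = Lyra]: keep tuples satisfying title = Lyra → {(Lyra, 32, Tai)}
Keep only column(s) title, aname: {(Lyra, Tai)}

{(Lyra, Tai)}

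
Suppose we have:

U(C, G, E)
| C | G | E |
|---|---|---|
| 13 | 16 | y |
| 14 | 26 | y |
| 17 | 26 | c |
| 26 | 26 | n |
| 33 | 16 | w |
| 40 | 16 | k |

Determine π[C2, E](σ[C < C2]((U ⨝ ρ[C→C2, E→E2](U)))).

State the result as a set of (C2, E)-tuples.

{(17, y), (26, c), (26, y), (33, y), (40, w), (40, y)}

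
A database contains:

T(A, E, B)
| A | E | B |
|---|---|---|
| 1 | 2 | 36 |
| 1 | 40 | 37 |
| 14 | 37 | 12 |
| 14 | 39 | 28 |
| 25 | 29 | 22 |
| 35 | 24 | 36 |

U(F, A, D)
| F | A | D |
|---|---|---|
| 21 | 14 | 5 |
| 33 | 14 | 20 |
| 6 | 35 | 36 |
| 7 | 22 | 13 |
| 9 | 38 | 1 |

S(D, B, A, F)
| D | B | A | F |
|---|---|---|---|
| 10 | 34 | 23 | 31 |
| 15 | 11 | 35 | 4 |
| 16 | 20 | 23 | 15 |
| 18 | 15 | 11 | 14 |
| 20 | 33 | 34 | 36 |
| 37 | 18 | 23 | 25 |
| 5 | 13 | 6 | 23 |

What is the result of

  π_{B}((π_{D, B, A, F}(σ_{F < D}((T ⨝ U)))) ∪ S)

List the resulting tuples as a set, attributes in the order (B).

Joining T and U on A yields {(14, 37, 12, 21, 5), (14, 37, 12, 33, 20), (14, 39, 28, 21, 5), (14, 39, 28, 33, 20), (35, 24, 36, 6, 36)}.
Selection F < D: {(35, 24, 36, 6, 36)}
Projecting to D, B, A, F: {(36, 36, 35, 6)}
Union: {(36, 36, 35, 6)} with {(10, 34, 23, 31), (15, 11, 35, 4), (16, 20, 23, 15), (18, 15, 11, 14), (20, 33, 34, 36), (37, 18, 23, 25), (5, 13, 6, 23)} → {(10, 34, 23, 31), (15, 11, 35, 4), (16, 20, 23, 15), (18, 15, 11, 14), (20, 33, 34, 36), (36, 36, 35, 6), (37, 18, 23, 25), (5, 13, 6, 23)}
Projecting to B: {11, 13, 15, 18, 20, 33, 34, 36}

{11, 13, 15, 18, 20, 33, 34, 36}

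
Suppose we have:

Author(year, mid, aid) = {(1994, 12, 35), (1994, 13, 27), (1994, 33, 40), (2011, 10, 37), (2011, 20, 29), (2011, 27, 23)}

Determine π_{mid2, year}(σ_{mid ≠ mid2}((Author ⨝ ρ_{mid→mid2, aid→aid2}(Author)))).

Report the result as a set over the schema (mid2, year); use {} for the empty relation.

{(10, 2011), (12, 1994), (13, 1994), (20, 2011), (27, 2011), (33, 1994)}

ρ[mid→mid2, aid→aid2]: schema becomes (year, mid2, aid2); tuples unchanged.
Natural join on year: {(1994, 12, 35, 12, 35), (1994, 12, 35, 13, 27), (1994, 12, 35, 33, 40), (1994, 13, 27, 12, 35), (1994, 13, 27, 13, 27), (1994, 13, 27, 33, 40), (1994, 33, 40, 12, 35), (1994, 33, 40, 13, 27), (1994, 33, 40, 33, 40), (2011, 10, 37, 10, 37), (2011, 10, 37, 20, 29), (2011, 10, 37, 27, 23), (2011, 20, 29, 10, 37), (2011, 20, 29, 20, 29), (2011, 20, 29, 27, 23), (2011, 27, 23, 10, 37), (2011, 27, 23, 20, 29), (2011, 27, 23, 27, 23)}
Apply σ_{mid ≠ mid2}; surviving tuples: {(1994, 12, 35, 13, 27), (1994, 12, 35, 33, 40), (1994, 13, 27, 12, 35), (1994, 13, 27, 33, 40), (1994, 33, 40, 12, 35), (1994, 33, 40, 13, 27), (2011, 10, 37, 20, 29), (2011, 10, 37, 27, 23), (2011, 20, 29, 10, 37), (2011, 20, 29, 27, 23), (2011, 27, 23, 10, 37), (2011, 27, 23, 20, 29)}
π_{mid2, year} gives {(10, 2011), (12, 1994), (13, 1994), (20, 2011), (27, 2011), (33, 1994)} (6 duplicate(s) eliminated).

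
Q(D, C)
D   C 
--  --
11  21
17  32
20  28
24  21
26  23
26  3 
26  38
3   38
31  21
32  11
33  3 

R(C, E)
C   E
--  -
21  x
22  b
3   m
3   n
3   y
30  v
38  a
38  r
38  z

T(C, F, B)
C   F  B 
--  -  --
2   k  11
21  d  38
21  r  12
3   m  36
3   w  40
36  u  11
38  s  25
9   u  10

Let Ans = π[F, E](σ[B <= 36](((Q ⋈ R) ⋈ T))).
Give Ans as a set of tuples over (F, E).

Joining Q and R on C yields {(11, 21, x), (24, 21, x), (26, 3, m), (26, 3, n), (26, 3, y), (26, 38, a), (26, 38, r), (26, 38, z), (3, 38, a), (3, 38, r), (3, 38, z), (31, 21, x), (33, 3, m), (33, 3, n), (33, 3, y)}.
Joining (Q ⋈ R) and T on C yields {(11, 21, x, d, 38), (11, 21, x, r, 12), (24, 21, x, d, 38), (24, 21, x, r, 12), (26, 3, m, m, 36), (26, 3, m, w, 40), (26, 3, n, m, 36), (26, 3, n, w, 40), (26, 3, y, m, 36), (26, 3, y, w, 40), (26, 38, a, s, 25), (26, 38, r, s, 25), (26, 38, z, s, 25), (3, 38, a, s, 25), (3, 38, r, s, 25), (3, 38, z, s, 25), (31, 21, x, d, 38), (31, 21, x, r, 12), (33, 3, m, m, 36), (33, 3, m, w, 40), (33, 3, n, m, 36), (33, 3, n, w, 40), (33, 3, y, m, 36), (33, 3, y, w, 40)}.
σ[B <= 36]: keep tuples satisfying B <= 36 → {(11, 21, x, r, 12), (24, 21, x, r, 12), (26, 3, m, m, 36), (26, 3, n, m, 36), (26, 3, y, m, 36), (26, 38, a, s, 25), (26, 38, r, s, 25), (26, 38, z, s, 25), (3, 38, a, s, 25), (3, 38, r, s, 25), (3, 38, z, s, 25), (31, 21, x, r, 12), (33, 3, m, m, 36), (33, 3, n, m, 36), (33, 3, y, m, 36)}
Projecting to F, E (8 duplicate(s) eliminated): {(m, m), (m, n), (m, y), (r, x), (s, a), (s, r), (s, z)}

{(m, m), (m, n), (m, y), (r, x), (s, a), (s, r), (s, z)}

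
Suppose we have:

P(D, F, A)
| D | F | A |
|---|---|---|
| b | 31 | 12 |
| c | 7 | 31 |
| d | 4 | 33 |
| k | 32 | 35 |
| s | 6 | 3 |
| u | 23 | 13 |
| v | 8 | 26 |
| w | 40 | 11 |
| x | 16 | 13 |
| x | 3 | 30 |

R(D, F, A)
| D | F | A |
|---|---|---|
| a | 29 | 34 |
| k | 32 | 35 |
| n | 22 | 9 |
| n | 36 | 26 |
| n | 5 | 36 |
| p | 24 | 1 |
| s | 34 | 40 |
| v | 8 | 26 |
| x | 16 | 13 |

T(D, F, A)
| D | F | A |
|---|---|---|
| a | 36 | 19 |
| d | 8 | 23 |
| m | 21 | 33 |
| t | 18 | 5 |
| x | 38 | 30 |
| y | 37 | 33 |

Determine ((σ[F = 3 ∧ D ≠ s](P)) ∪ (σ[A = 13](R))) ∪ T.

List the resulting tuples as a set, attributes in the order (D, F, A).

Apply σ_{F = 3 ∧ D ≠ s}; surviving tuples: {(x, 3, 30)}
Apply σ_{A = 13}; surviving tuples: {(x, 16, 13)}
Taking the union: {(x, 16, 13), (x, 3, 30)}
Taking the union: {(a, 36, 19), (d, 8, 23), (m, 21, 33), (t, 18, 5), (x, 16, 13), (x, 3, 30), (x, 38, 30), (y, 37, 33)}

{(a, 36, 19), (d, 8, 23), (m, 21, 33), (t, 18, 5), (x, 16, 13), (x, 3, 30), (x, 38, 30), (y, 37, 33)}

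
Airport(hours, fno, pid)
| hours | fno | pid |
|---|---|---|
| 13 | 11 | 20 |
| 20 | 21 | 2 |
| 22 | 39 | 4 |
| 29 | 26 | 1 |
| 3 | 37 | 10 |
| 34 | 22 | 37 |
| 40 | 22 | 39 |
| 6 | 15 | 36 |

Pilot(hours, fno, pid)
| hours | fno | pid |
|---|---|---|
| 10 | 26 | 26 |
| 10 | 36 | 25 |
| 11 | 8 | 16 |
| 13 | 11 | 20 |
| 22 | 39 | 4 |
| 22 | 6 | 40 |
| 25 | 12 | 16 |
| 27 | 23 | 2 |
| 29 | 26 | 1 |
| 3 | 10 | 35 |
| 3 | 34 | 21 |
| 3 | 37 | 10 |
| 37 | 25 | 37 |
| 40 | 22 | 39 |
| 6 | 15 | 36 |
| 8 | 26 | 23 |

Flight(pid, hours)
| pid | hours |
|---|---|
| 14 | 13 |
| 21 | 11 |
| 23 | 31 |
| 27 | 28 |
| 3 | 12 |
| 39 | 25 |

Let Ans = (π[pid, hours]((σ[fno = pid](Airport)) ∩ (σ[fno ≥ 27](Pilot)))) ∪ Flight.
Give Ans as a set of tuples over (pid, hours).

{(14, 13), (21, 11), (23, 31), (27, 28), (3, 12), (39, 25)}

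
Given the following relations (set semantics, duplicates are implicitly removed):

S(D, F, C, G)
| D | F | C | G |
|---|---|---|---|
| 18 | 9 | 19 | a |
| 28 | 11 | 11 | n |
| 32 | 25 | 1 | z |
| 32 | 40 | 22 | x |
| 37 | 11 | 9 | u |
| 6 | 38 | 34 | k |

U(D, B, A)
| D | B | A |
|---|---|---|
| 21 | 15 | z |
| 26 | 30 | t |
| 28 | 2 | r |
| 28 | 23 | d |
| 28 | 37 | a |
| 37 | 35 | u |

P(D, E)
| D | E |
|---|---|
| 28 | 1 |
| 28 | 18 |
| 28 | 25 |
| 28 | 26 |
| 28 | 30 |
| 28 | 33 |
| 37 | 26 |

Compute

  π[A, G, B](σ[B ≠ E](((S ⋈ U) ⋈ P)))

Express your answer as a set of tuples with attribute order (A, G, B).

{(a, n, 37), (d, n, 23), (r, n, 2), (u, u, 35)}

S ⋈ U (natural join on D): {(28, 11, 11, n, 2, r), (28, 11, 11, n, 23, d), (28, 11, 11, n, 37, a), (37, 11, 9, u, 35, u)}
(S ⋈ U) ⋈ P (natural join on D): {(28, 11, 11, n, 2, r, 1), (28, 11, 11, n, 2, r, 18), (28, 11, 11, n, 2, r, 25), (28, 11, 11, n, 2, r, 26), (28, 11, 11, n, 2, r, 30), (28, 11, 11, n, 2, r, 33), (28, 11, 11, n, 23, d, 1), (28, 11, 11, n, 23, d, 18), (28, 11, 11, n, 23, d, 25), (28, 11, 11, n, 23, d, 26), (28, 11, 11, n, 23, d, 30), (28, 11, 11, n, 23, d, 33), (28, 11, 11, n, 37, a, 1), (28, 11, 11, n, 37, a, 18), (28, 11, 11, n, 37, a, 25), (28, 11, 11, n, 37, a, 26), (28, 11, 11, n, 37, a, 30), (28, 11, 11, n, 37, a, 33), (37, 11, 9, u, 35, u, 26)}
σ[B ≠ E]: keep tuples satisfying B ≠ E → {(28, 11, 11, n, 2, r, 1), (28, 11, 11, n, 2, r, 18), (28, 11, 11, n, 2, r, 25), (28, 11, 11, n, 2, r, 26), (28, 11, 11, n, 2, r, 30), (28, 11, 11, n, 2, r, 33), (28, 11, 11, n, 23, d, 1), (28, 11, 11, n, 23, d, 18), (28, 11, 11, n, 23, d, 25), (28, 11, 11, n, 23, d, 26), (28, 11, 11, n, 23, d, 30), (28, 11, 11, n, 23, d, 33), (28, 11, 11, n, 37, a, 1), (28, 11, 11, n, 37, a, 18), (28, 11, 11, n, 37, a, 25), (28, 11, 11, n, 37, a, 26), (28, 11, 11, n, 37, a, 30), (28, 11, 11, n, 37, a, 33), (37, 11, 9, u, 35, u, 26)}
Keep only column(s) A, G, B (15 duplicate(s) eliminated): {(a, n, 37), (d, n, 23), (r, n, 2), (u, u, 35)}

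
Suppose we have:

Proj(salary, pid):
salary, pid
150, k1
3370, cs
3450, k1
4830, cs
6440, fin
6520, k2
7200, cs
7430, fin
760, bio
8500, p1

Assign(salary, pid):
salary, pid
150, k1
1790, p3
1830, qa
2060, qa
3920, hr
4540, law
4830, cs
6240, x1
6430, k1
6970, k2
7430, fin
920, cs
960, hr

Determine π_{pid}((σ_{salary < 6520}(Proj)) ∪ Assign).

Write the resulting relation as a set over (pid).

Apply σ_{salary < 6520}; surviving tuples: {(150, k1), (3370, cs), (3450, k1), (4830, cs), (6440, fin), (760, bio)}
Union: {(150, k1), (3370, cs), (3450, k1), (4830, cs), (6440, fin), (760, bio)} with {(150, k1), (1790, p3), (1830, qa), (2060, qa), (3920, hr), (4540, law), (4830, cs), (6240, x1), (6430, k1), (6970, k2), (7430, fin), (920, cs), (960, hr)} → {(150, k1), (1790, p3), (1830, qa), (2060, qa), (3370, cs), (3450, k1), (3920, hr), (4540, law), (4830, cs), (6240, x1), (6430, k1), (6440, fin), (6970, k2), (7430, fin), (760, bio), (920, cs), (960, hr)}
Projecting to pid (7 duplicate(s) eliminated): {bio, cs, fin, hr, k1, k2, law, p3, qa, x1}

{bio, cs, fin, hr, k1, k2, law, p3, qa, x1}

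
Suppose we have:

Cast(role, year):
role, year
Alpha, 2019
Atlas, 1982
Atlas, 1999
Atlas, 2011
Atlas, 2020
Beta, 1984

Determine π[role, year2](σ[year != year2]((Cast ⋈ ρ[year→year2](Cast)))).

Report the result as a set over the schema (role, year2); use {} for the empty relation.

{(Atlas, 1982), (Atlas, 1999), (Atlas, 2011), (Atlas, 2020)}

ρ[year→year2]: schema becomes (role, year2); tuples unchanged.
Cast ⋈ ρ[year→year2](Cast) (natural join on role): {(Alpha, 2019, 2019), (Atlas, 1982, 1982), (Atlas, 1982, 1999), (Atlas, 1982, 2011), (Atlas, 1982, 2020), (Atlas, 1999, 1982), (Atlas, 1999, 1999), (Atlas, 1999, 2011), (Atlas, 1999, 2020), (Atlas, 2011, 1982), (Atlas, 2011, 1999), (Atlas, 2011, 2011), (Atlas, 2011, 2020), (Atlas, 2020, 1982), (Atlas, 2020, 1999), (Atlas, 2020, 2011), (Atlas, 2020, 2020), (Beta, 1984, 1984)}
Selection year != year2: {(Atlas, 1982, 1999), (Atlas, 1982, 2011), (Atlas, 1982, 2020), (Atlas, 1999, 1982), (Atlas, 1999, 2011), (Atlas, 1999, 2020), (Atlas, 2011, 1982), (Atlas, 2011, 1999), (Atlas, 2011, 2020), (Atlas, 2020, 1982), (Atlas, 2020, 1999), (Atlas, 2020, 2011)}
π_{role, year2} gives {(Atlas, 1982), (Atlas, 1999), (Atlas, 2011), (Atlas, 2020)} (8 duplicate(s) eliminated).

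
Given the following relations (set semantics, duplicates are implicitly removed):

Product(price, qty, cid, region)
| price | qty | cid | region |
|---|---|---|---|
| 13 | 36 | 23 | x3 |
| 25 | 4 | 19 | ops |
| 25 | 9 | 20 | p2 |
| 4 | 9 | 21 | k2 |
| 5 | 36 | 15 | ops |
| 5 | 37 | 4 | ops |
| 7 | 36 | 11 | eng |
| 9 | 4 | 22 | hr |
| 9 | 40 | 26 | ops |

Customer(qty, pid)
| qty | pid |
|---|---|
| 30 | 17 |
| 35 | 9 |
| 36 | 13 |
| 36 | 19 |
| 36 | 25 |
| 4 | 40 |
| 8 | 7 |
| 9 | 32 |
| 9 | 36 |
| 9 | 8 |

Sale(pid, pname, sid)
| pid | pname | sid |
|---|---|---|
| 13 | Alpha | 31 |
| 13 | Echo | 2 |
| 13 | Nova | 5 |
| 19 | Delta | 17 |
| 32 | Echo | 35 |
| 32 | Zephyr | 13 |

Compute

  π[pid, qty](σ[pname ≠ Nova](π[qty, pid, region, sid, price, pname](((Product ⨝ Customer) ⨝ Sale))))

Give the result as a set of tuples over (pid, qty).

{(13, 36), (19, 36), (32, 9)}

Joining Product and Customer on qty yields {(13, 36, 23, x3, 13), (13, 36, 23, x3, 19), (13, 36, 23, x3, 25), (25, 4, 19, ops, 40), (25, 9, 20, p2, 32), (25, 9, 20, p2, 36), (25, 9, 20, p2, 8), (4, 9, 21, k2, 32), (4, 9, 21, k2, 36), (4, 9, 21, k2, 8), (5, 36, 15, ops, 13), (5, 36, 15, ops, 19), (5, 36, 15, ops, 25), (7, 36, 11, eng, 13), (7, 36, 11, eng, 19), (7, 36, 11, eng, 25), (9, 4, 22, hr, 40)}.
Joining (Product ⨝ Customer) and Sale on pid yields {(13, 36, 23, x3, 13, Alpha, 31), (13, 36, 23, x3, 13, Echo, 2), (13, 36, 23, x3, 13, Nova, 5), (13, 36, 23, x3, 19, Delta, 17), (25, 9, 20, p2, 32, Echo, 35), (25, 9, 20, p2, 32, Zephyr, 13), (4, 9, 21, k2, 32, Echo, 35), (4, 9, 21, k2, 32, Zephyr, 13), (5, 36, 15, ops, 13, Alpha, 31), (5, 36, 15, ops, 13, Echo, 2), (5, 36, 15, ops, 13, Nova, 5), (5, 36, 15, ops, 19, Delta, 17), (7, 36, 11, eng, 13, Alpha, 31), (7, 36, 11, eng, 13, Echo, 2), (7, 36, 11, eng, 13, Nova, 5), (7, 36, 11, eng, 19, Delta, 17)}.
Projecting to qty, pid, region, sid, price, pname: {(36, 13, eng, 2, 7, Echo), (36, 13, eng, 31, 7, Alpha), (36, 13, eng, 5, 7, Nova), (36, 13, ops, 2, 5, Echo), (36, 13, ops, 31, 5, Alpha), (36, 13, ops, 5, 5, Nova), (36, 13, x3, 2, 13, Echo), (36, 13, x3, 31, 13, Alpha), (36, 13, x3, 5, 13, Nova), (36, 19, eng, 17, 7, Delta), (36, 19, ops, 17, 5, Delta), (36, 19, x3, 17, 13, Delta), (9, 32, k2, 13, 4, Zephyr), (9, 32, k2, 35, 4, Echo), (9, 32, p2, 13, 25, Zephyr), (9, 32, p2, 35, 25, Echo)}
σ[pname ≠ Nova]: keep tuples satisfying pname ≠ Nova → {(36, 13, eng, 2, 7, Echo), (36, 13, eng, 31, 7, Alpha), (36, 13, ops, 2, 5, Echo), (36, 13, ops, 31, 5, Alpha), (36, 13, x3, 2, 13, Echo), (36, 13, x3, 31, 13, Alpha), (36, 19, eng, 17, 7, Delta), (36, 19, ops, 17, 5, Delta), (36, 19, x3, 17, 13, Delta), (9, 32, k2, 13, 4, Zephyr), (9, 32, k2, 35, 4, Echo), (9, 32, p2, 13, 25, Zephyr), (9, 32, p2, 35, 25, Echo)}
Projecting to pid, qty (10 duplicate(s) eliminated): {(13, 36), (19, 36), (32, 9)}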